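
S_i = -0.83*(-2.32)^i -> [-0.83, 1.93, -4.47, 10.36, -24.05]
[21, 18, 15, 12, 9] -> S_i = 21 + -3*i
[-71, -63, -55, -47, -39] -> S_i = -71 + 8*i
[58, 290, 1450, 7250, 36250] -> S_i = 58*5^i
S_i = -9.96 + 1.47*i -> [-9.96, -8.49, -7.02, -5.55, -4.08]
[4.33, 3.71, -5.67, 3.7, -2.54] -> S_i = Random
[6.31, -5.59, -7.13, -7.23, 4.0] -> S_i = Random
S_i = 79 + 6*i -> [79, 85, 91, 97, 103]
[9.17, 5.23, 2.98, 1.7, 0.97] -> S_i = 9.17*0.57^i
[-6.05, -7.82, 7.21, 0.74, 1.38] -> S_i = Random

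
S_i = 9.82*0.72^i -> [9.82, 7.07, 5.09, 3.67, 2.64]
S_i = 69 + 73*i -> [69, 142, 215, 288, 361]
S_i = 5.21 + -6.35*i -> [5.21, -1.14, -7.49, -13.84, -20.19]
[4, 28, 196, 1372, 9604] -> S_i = 4*7^i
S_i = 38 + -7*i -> [38, 31, 24, 17, 10]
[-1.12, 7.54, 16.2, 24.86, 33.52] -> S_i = -1.12 + 8.66*i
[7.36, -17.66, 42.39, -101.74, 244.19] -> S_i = 7.36*(-2.40)^i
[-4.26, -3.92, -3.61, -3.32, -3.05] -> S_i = -4.26*0.92^i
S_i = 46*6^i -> [46, 276, 1656, 9936, 59616]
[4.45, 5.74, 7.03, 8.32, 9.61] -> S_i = 4.45 + 1.29*i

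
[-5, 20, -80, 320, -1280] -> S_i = -5*-4^i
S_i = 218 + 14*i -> [218, 232, 246, 260, 274]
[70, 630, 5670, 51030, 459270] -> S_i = 70*9^i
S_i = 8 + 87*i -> [8, 95, 182, 269, 356]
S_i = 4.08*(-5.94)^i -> [4.08, -24.24, 143.96, -855.11, 5079.32]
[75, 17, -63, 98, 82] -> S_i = Random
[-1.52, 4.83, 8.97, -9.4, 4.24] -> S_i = Random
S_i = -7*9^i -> [-7, -63, -567, -5103, -45927]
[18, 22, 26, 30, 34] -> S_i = 18 + 4*i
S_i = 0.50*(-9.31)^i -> [0.5, -4.66, 43.34, -403.48, 3756.37]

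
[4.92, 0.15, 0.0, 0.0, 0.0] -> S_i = 4.92*0.03^i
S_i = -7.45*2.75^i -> [-7.45, -20.49, -56.34, -154.94, -426.08]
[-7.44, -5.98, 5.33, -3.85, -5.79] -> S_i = Random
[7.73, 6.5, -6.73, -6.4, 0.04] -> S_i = Random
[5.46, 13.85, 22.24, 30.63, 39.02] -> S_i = 5.46 + 8.39*i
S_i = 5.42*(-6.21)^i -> [5.42, -33.66, 209.02, -1298.0, 8060.57]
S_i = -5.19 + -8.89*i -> [-5.19, -14.08, -22.97, -31.86, -40.75]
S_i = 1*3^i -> [1, 3, 9, 27, 81]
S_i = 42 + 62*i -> [42, 104, 166, 228, 290]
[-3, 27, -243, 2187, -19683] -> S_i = -3*-9^i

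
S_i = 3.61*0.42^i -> [3.61, 1.52, 0.64, 0.27, 0.11]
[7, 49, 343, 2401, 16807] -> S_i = 7*7^i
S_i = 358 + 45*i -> [358, 403, 448, 493, 538]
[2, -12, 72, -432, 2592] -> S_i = 2*-6^i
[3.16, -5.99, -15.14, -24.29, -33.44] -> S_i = 3.16 + -9.15*i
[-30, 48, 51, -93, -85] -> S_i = Random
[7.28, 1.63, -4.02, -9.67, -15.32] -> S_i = 7.28 + -5.65*i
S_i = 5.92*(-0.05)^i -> [5.92, -0.3, 0.01, -0.0, 0.0]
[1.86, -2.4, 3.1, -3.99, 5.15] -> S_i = 1.86*(-1.29)^i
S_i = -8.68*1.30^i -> [-8.68, -11.28, -14.67, -19.07, -24.79]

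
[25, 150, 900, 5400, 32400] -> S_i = 25*6^i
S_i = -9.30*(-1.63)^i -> [-9.3, 15.16, -24.71, 40.28, -65.65]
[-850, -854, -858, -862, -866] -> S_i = -850 + -4*i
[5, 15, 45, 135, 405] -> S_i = 5*3^i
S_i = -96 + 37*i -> [-96, -59, -22, 15, 52]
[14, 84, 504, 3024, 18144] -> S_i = 14*6^i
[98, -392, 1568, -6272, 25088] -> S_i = 98*-4^i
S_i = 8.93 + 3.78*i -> [8.93, 12.71, 16.49, 20.27, 24.05]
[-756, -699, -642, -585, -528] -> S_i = -756 + 57*i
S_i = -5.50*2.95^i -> [-5.5, -16.23, -47.86, -141.2, -416.53]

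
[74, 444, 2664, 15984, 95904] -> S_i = 74*6^i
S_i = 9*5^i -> [9, 45, 225, 1125, 5625]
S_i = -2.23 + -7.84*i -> [-2.23, -10.07, -17.91, -25.75, -33.59]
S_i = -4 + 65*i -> [-4, 61, 126, 191, 256]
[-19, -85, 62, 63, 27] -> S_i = Random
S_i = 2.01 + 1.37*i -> [2.01, 3.38, 4.75, 6.12, 7.49]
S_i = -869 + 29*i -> [-869, -840, -811, -782, -753]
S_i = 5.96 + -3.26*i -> [5.96, 2.7, -0.56, -3.82, -7.08]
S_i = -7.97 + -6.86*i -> [-7.97, -14.83, -21.69, -28.55, -35.41]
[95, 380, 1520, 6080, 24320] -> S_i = 95*4^i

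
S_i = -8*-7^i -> [-8, 56, -392, 2744, -19208]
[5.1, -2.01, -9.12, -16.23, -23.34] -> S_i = 5.10 + -7.11*i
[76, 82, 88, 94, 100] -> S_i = 76 + 6*i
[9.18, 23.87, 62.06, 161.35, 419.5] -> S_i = 9.18*2.60^i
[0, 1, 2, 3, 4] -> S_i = 0 + 1*i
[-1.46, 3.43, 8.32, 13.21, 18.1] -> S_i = -1.46 + 4.89*i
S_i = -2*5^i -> [-2, -10, -50, -250, -1250]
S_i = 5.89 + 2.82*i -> [5.89, 8.71, 11.53, 14.35, 17.17]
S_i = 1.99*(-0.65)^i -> [1.99, -1.29, 0.84, -0.55, 0.36]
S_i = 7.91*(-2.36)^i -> [7.91, -18.67, 44.06, -103.97, 245.37]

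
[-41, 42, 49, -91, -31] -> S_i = Random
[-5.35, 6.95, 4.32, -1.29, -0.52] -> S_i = Random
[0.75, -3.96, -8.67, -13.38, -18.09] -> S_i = 0.75 + -4.71*i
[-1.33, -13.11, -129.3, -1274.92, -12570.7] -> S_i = -1.33*9.86^i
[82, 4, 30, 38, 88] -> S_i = Random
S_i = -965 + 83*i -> [-965, -882, -799, -716, -633]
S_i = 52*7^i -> [52, 364, 2548, 17836, 124852]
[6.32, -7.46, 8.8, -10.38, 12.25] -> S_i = 6.32*(-1.18)^i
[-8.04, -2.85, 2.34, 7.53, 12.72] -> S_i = -8.04 + 5.19*i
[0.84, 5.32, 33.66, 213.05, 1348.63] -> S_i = 0.84*6.33^i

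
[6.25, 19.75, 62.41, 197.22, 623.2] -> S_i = 6.25*3.16^i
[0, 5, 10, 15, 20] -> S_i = 0 + 5*i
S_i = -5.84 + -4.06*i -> [-5.84, -9.9, -13.96, -18.02, -22.08]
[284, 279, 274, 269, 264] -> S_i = 284 + -5*i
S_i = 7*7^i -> [7, 49, 343, 2401, 16807]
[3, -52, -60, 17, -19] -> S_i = Random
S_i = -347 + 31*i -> [-347, -316, -285, -254, -223]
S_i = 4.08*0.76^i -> [4.08, 3.1, 2.36, 1.79, 1.36]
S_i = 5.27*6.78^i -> [5.27, 35.73, 242.25, 1642.48, 11136.0]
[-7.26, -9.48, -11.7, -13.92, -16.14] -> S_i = -7.26 + -2.22*i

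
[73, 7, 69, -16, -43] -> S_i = Random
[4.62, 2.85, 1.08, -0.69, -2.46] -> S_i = 4.62 + -1.77*i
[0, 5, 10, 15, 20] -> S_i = 0 + 5*i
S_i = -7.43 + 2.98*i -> [-7.43, -4.45, -1.47, 1.51, 4.49]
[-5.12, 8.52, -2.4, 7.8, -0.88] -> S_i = Random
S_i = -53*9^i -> [-53, -477, -4293, -38637, -347733]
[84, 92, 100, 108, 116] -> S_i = 84 + 8*i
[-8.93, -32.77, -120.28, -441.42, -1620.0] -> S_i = -8.93*3.67^i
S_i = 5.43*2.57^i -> [5.43, 13.96, 35.86, 92.17, 236.88]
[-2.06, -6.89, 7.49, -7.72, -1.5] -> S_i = Random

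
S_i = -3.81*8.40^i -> [-3.81, -32.0, -268.83, -2258.2, -18968.9]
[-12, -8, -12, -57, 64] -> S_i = Random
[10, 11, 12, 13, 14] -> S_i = 10 + 1*i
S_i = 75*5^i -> [75, 375, 1875, 9375, 46875]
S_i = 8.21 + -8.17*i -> [8.21, 0.04, -8.13, -16.3, -24.47]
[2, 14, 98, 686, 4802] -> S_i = 2*7^i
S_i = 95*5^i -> [95, 475, 2375, 11875, 59375]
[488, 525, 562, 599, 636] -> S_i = 488 + 37*i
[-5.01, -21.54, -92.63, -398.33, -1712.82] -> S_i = -5.01*4.30^i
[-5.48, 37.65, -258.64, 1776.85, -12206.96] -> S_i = -5.48*(-6.87)^i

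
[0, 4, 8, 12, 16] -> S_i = 0 + 4*i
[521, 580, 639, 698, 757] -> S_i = 521 + 59*i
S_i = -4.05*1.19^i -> [-4.05, -4.82, -5.74, -6.82, -8.12]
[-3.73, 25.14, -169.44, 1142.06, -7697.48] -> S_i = -3.73*(-6.74)^i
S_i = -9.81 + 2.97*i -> [-9.81, -6.84, -3.87, -0.9, 2.07]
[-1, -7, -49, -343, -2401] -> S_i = -1*7^i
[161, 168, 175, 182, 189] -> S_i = 161 + 7*i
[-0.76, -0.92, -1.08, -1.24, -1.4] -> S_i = -0.76 + -0.16*i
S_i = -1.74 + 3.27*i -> [-1.74, 1.53, 4.8, 8.07, 11.34]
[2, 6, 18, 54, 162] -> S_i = 2*3^i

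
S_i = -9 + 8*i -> [-9, -1, 7, 15, 23]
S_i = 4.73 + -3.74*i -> [4.73, 0.99, -2.75, -6.49, -10.23]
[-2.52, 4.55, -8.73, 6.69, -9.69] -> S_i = Random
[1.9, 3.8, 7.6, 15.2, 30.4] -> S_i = 1.90*2.00^i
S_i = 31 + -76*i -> [31, -45, -121, -197, -273]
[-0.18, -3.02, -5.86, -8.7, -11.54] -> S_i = -0.18 + -2.84*i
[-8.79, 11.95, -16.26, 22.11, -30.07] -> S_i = -8.79*(-1.36)^i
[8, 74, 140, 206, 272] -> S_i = 8 + 66*i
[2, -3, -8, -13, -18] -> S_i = 2 + -5*i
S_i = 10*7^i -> [10, 70, 490, 3430, 24010]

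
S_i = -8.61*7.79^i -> [-8.61, -67.07, -522.49, -4070.2, -31706.84]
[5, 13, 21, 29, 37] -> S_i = 5 + 8*i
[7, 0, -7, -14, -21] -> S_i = 7 + -7*i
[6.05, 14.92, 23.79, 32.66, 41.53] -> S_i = 6.05 + 8.87*i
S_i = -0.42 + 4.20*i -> [-0.42, 3.78, 7.98, 12.18, 16.38]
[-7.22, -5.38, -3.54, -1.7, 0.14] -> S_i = -7.22 + 1.84*i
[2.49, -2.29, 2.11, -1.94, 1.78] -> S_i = 2.49*(-0.92)^i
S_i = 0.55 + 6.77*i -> [0.55, 7.32, 14.09, 20.86, 27.63]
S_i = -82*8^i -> [-82, -656, -5248, -41984, -335872]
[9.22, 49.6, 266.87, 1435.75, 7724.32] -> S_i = 9.22*5.38^i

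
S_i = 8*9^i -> [8, 72, 648, 5832, 52488]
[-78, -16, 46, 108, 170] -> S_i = -78 + 62*i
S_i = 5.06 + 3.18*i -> [5.06, 8.24, 11.42, 14.6, 17.78]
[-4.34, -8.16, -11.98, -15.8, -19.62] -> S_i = -4.34 + -3.82*i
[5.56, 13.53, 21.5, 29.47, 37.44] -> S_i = 5.56 + 7.97*i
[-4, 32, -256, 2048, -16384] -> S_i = -4*-8^i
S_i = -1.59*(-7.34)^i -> [-1.59, 11.67, -85.66, 628.76, -4615.1]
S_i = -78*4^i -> [-78, -312, -1248, -4992, -19968]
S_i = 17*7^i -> [17, 119, 833, 5831, 40817]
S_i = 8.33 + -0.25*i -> [8.33, 8.08, 7.83, 7.58, 7.33]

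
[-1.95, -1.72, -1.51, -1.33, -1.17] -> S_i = -1.95*0.88^i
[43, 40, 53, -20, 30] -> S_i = Random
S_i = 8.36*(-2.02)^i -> [8.36, -16.89, 34.11, -68.91, 139.19]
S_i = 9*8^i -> [9, 72, 576, 4608, 36864]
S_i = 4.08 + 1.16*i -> [4.08, 5.24, 6.4, 7.56, 8.72]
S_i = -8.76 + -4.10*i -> [-8.76, -12.86, -16.96, -21.06, -25.16]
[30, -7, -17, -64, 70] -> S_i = Random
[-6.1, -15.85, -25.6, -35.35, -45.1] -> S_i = -6.10 + -9.75*i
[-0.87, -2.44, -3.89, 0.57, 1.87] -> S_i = Random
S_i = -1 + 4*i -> [-1, 3, 7, 11, 15]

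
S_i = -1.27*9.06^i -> [-1.27, -11.51, -104.25, -944.47, -8556.9]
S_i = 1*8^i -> [1, 8, 64, 512, 4096]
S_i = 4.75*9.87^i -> [4.75, 46.88, 462.73, 4567.15, 45077.75]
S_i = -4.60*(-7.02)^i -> [-4.6, 32.29, -226.69, 1591.36, -11171.37]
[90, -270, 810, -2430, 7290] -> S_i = 90*-3^i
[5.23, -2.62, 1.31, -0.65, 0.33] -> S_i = 5.23*(-0.50)^i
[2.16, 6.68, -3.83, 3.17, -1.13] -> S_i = Random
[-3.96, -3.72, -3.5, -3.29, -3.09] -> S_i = -3.96*0.94^i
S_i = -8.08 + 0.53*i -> [-8.08, -7.55, -7.02, -6.49, -5.96]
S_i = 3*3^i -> [3, 9, 27, 81, 243]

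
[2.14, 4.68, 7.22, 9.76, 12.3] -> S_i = 2.14 + 2.54*i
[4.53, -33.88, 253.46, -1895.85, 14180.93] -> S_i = 4.53*(-7.48)^i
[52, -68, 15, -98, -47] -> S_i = Random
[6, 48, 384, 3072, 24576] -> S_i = 6*8^i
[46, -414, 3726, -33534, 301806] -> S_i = 46*-9^i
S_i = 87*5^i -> [87, 435, 2175, 10875, 54375]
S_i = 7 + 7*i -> [7, 14, 21, 28, 35]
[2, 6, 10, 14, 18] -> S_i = 2 + 4*i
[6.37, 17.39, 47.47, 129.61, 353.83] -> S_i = 6.37*2.73^i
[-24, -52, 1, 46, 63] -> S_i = Random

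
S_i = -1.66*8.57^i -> [-1.66, -14.23, -121.92, -1044.84, -8954.29]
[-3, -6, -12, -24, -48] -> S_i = -3*2^i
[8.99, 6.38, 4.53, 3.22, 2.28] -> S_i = 8.99*0.71^i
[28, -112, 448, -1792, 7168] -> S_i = 28*-4^i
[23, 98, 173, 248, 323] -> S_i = 23 + 75*i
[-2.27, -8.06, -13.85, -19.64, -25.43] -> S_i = -2.27 + -5.79*i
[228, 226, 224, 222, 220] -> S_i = 228 + -2*i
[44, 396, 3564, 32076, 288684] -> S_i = 44*9^i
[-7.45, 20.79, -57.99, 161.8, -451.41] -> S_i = -7.45*(-2.79)^i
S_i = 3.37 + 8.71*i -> [3.37, 12.08, 20.79, 29.5, 38.21]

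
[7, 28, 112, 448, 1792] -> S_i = 7*4^i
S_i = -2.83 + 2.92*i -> [-2.83, 0.09, 3.01, 5.93, 8.85]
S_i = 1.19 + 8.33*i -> [1.19, 9.52, 17.85, 26.18, 34.51]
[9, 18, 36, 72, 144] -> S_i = 9*2^i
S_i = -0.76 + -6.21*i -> [-0.76, -6.97, -13.18, -19.39, -25.6]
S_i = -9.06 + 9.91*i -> [-9.06, 0.85, 10.76, 20.67, 30.58]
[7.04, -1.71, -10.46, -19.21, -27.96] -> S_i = 7.04 + -8.75*i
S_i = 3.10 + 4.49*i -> [3.1, 7.59, 12.08, 16.57, 21.06]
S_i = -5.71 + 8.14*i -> [-5.71, 2.43, 10.57, 18.71, 26.85]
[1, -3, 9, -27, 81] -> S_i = 1*-3^i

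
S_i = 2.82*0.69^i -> [2.82, 1.95, 1.34, 0.93, 0.64]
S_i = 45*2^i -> [45, 90, 180, 360, 720]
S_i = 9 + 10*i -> [9, 19, 29, 39, 49]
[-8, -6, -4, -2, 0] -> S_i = -8 + 2*i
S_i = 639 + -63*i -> [639, 576, 513, 450, 387]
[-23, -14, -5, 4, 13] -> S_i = -23 + 9*i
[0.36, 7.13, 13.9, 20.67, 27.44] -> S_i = 0.36 + 6.77*i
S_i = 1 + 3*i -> [1, 4, 7, 10, 13]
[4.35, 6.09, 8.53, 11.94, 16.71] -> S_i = 4.35*1.40^i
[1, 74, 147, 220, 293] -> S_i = 1 + 73*i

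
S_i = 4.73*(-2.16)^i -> [4.73, -10.22, 22.07, -47.67, 102.96]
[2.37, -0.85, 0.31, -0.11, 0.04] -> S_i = 2.37*(-0.36)^i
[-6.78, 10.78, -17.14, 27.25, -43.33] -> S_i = -6.78*(-1.59)^i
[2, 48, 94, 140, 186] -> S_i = 2 + 46*i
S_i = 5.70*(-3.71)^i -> [5.7, -21.15, 78.46, -291.07, 1079.87]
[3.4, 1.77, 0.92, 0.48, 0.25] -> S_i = 3.40*0.52^i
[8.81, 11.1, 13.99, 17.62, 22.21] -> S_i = 8.81*1.26^i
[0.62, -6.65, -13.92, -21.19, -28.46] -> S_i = 0.62 + -7.27*i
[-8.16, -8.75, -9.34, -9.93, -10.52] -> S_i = -8.16 + -0.59*i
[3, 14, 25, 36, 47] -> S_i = 3 + 11*i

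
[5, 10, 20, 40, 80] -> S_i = 5*2^i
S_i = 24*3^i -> [24, 72, 216, 648, 1944]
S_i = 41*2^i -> [41, 82, 164, 328, 656]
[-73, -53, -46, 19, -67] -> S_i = Random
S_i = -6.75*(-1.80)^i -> [-6.75, 12.15, -21.87, 39.37, -70.86]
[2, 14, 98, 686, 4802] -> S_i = 2*7^i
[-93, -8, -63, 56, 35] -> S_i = Random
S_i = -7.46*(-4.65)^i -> [-7.46, 34.69, -161.3, 750.06, -3487.79]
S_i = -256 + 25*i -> [-256, -231, -206, -181, -156]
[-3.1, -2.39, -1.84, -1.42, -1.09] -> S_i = -3.10*0.77^i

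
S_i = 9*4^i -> [9, 36, 144, 576, 2304]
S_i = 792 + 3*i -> [792, 795, 798, 801, 804]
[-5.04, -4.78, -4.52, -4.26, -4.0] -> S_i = -5.04 + 0.26*i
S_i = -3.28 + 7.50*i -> [-3.28, 4.22, 11.72, 19.22, 26.72]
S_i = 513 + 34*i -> [513, 547, 581, 615, 649]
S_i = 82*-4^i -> [82, -328, 1312, -5248, 20992]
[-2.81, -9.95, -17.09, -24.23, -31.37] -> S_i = -2.81 + -7.14*i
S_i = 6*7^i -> [6, 42, 294, 2058, 14406]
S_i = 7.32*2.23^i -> [7.32, 16.32, 36.4, 81.18, 181.02]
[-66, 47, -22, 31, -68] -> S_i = Random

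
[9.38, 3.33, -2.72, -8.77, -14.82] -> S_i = 9.38 + -6.05*i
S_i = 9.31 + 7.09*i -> [9.31, 16.4, 23.49, 30.58, 37.67]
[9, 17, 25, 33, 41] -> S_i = 9 + 8*i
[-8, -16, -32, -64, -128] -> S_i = -8*2^i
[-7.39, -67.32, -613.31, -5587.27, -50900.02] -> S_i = -7.39*9.11^i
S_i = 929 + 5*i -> [929, 934, 939, 944, 949]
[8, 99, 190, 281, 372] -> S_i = 8 + 91*i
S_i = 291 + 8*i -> [291, 299, 307, 315, 323]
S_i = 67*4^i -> [67, 268, 1072, 4288, 17152]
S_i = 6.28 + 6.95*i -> [6.28, 13.23, 20.18, 27.13, 34.08]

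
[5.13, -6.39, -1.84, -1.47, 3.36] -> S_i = Random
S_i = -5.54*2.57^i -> [-5.54, -14.24, -36.59, -94.04, -241.68]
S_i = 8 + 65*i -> [8, 73, 138, 203, 268]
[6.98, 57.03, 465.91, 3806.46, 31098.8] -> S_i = 6.98*8.17^i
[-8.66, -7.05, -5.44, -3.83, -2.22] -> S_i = -8.66 + 1.61*i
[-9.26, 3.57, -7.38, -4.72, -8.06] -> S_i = Random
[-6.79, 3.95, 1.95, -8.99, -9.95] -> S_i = Random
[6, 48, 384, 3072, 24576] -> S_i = 6*8^i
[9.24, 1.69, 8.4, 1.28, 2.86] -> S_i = Random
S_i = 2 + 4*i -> [2, 6, 10, 14, 18]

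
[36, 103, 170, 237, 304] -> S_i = 36 + 67*i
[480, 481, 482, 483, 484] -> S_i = 480 + 1*i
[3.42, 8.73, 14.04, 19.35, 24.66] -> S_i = 3.42 + 5.31*i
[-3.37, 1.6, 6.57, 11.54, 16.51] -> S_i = -3.37 + 4.97*i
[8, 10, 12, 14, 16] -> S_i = 8 + 2*i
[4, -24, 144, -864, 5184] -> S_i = 4*-6^i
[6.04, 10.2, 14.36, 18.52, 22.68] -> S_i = 6.04 + 4.16*i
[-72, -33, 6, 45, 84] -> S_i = -72 + 39*i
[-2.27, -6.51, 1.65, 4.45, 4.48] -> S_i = Random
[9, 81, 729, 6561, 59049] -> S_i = 9*9^i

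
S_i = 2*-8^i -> [2, -16, 128, -1024, 8192]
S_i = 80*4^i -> [80, 320, 1280, 5120, 20480]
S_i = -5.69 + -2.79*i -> [-5.69, -8.48, -11.27, -14.06, -16.85]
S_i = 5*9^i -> [5, 45, 405, 3645, 32805]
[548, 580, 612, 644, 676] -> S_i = 548 + 32*i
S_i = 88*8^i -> [88, 704, 5632, 45056, 360448]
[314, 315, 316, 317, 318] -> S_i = 314 + 1*i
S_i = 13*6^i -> [13, 78, 468, 2808, 16848]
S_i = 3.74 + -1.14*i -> [3.74, 2.6, 1.46, 0.32, -0.82]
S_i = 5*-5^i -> [5, -25, 125, -625, 3125]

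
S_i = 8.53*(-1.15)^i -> [8.53, -9.81, 11.28, -12.97, 14.92]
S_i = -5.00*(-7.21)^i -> [-5.0, 36.05, -259.92, 1874.03, -13511.73]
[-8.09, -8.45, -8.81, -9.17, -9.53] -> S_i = -8.09 + -0.36*i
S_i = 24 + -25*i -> [24, -1, -26, -51, -76]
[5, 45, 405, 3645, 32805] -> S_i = 5*9^i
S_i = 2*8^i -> [2, 16, 128, 1024, 8192]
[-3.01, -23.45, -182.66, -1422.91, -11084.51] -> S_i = -3.01*7.79^i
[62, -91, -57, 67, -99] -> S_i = Random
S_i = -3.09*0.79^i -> [-3.09, -2.44, -1.93, -1.52, -1.2]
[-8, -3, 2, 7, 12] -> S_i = -8 + 5*i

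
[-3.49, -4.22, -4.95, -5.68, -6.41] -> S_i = -3.49 + -0.73*i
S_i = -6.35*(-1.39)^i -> [-6.35, 8.83, -12.27, 17.05, -23.7]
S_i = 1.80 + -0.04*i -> [1.8, 1.76, 1.72, 1.68, 1.64]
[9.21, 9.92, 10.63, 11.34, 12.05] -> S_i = 9.21 + 0.71*i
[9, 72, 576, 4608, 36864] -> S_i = 9*8^i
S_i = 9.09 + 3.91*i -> [9.09, 13.0, 16.91, 20.82, 24.73]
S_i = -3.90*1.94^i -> [-3.9, -7.57, -14.68, -28.48, -55.24]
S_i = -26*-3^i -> [-26, 78, -234, 702, -2106]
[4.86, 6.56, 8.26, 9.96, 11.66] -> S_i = 4.86 + 1.70*i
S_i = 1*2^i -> [1, 2, 4, 8, 16]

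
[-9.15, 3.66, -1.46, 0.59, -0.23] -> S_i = -9.15*(-0.40)^i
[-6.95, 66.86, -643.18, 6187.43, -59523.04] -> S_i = -6.95*(-9.62)^i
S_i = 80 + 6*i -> [80, 86, 92, 98, 104]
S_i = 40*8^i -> [40, 320, 2560, 20480, 163840]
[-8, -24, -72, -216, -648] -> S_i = -8*3^i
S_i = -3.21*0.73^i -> [-3.21, -2.34, -1.71, -1.25, -0.91]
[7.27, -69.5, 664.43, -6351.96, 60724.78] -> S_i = 7.27*(-9.56)^i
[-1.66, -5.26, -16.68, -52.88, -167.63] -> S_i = -1.66*3.17^i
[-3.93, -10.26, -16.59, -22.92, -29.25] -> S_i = -3.93 + -6.33*i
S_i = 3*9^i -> [3, 27, 243, 2187, 19683]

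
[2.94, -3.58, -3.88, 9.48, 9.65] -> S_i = Random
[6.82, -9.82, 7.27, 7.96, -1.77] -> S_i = Random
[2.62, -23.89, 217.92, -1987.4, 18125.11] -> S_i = 2.62*(-9.12)^i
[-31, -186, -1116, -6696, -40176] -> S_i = -31*6^i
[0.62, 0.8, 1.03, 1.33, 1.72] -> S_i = 0.62*1.29^i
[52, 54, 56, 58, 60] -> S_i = 52 + 2*i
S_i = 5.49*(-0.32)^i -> [5.49, -1.76, 0.56, -0.18, 0.06]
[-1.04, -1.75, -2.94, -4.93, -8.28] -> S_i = -1.04*1.68^i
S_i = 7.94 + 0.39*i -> [7.94, 8.33, 8.72, 9.11, 9.5]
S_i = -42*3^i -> [-42, -126, -378, -1134, -3402]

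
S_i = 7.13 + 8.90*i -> [7.13, 16.03, 24.93, 33.83, 42.73]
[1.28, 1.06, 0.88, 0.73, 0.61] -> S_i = 1.28*0.83^i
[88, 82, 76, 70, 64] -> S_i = 88 + -6*i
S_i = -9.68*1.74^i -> [-9.68, -16.84, -29.31, -50.99, -88.73]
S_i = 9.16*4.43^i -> [9.16, 40.58, 179.76, 796.35, 3527.85]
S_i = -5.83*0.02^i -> [-5.83, -0.12, -0.0, -0.0, -0.0]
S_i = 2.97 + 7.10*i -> [2.97, 10.07, 17.17, 24.27, 31.37]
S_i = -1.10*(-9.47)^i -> [-1.1, 10.42, -98.65, 934.21, -8846.93]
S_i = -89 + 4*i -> [-89, -85, -81, -77, -73]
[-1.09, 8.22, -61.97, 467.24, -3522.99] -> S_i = -1.09*(-7.54)^i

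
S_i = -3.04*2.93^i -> [-3.04, -8.91, -26.1, -76.47, -224.05]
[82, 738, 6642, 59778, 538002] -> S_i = 82*9^i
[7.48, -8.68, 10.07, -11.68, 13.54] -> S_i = 7.48*(-1.16)^i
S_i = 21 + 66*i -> [21, 87, 153, 219, 285]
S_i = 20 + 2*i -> [20, 22, 24, 26, 28]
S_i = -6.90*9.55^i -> [-6.9, -65.9, -629.3, -6009.79, -57393.48]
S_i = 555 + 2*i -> [555, 557, 559, 561, 563]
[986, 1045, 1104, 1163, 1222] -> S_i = 986 + 59*i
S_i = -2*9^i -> [-2, -18, -162, -1458, -13122]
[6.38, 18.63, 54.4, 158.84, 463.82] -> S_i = 6.38*2.92^i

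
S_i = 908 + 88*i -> [908, 996, 1084, 1172, 1260]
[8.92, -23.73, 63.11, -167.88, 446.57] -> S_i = 8.92*(-2.66)^i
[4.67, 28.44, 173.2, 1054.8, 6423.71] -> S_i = 4.67*6.09^i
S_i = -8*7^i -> [-8, -56, -392, -2744, -19208]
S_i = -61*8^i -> [-61, -488, -3904, -31232, -249856]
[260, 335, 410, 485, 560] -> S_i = 260 + 75*i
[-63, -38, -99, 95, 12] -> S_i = Random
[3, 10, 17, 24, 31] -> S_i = 3 + 7*i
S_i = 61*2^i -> [61, 122, 244, 488, 976]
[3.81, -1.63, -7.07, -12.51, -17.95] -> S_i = 3.81 + -5.44*i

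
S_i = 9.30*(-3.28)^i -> [9.3, -30.5, 100.05, -328.17, 1076.41]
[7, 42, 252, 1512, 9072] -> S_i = 7*6^i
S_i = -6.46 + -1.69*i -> [-6.46, -8.15, -9.84, -11.53, -13.22]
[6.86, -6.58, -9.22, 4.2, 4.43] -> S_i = Random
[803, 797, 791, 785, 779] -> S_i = 803 + -6*i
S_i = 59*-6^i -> [59, -354, 2124, -12744, 76464]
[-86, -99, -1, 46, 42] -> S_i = Random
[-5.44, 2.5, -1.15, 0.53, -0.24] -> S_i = -5.44*(-0.46)^i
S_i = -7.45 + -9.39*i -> [-7.45, -16.84, -26.23, -35.62, -45.01]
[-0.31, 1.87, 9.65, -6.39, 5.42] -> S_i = Random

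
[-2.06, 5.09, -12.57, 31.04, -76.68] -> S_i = -2.06*(-2.47)^i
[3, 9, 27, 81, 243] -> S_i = 3*3^i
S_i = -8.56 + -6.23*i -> [-8.56, -14.79, -21.02, -27.25, -33.48]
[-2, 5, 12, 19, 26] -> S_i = -2 + 7*i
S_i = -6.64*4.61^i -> [-6.64, -30.61, -141.11, -650.54, -2998.97]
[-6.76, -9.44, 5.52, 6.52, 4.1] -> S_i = Random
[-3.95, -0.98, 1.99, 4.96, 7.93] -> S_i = -3.95 + 2.97*i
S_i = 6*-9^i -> [6, -54, 486, -4374, 39366]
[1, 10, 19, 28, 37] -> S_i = 1 + 9*i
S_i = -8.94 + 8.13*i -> [-8.94, -0.81, 7.32, 15.45, 23.58]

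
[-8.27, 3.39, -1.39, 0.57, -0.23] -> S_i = -8.27*(-0.41)^i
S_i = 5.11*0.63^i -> [5.11, 3.22, 2.03, 1.28, 0.8]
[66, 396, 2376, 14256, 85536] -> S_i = 66*6^i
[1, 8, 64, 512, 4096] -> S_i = 1*8^i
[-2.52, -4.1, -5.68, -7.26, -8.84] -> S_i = -2.52 + -1.58*i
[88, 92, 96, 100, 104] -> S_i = 88 + 4*i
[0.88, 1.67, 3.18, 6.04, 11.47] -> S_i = 0.88*1.90^i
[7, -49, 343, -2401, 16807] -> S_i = 7*-7^i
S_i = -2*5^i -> [-2, -10, -50, -250, -1250]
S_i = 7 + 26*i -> [7, 33, 59, 85, 111]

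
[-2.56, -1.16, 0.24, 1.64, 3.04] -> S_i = -2.56 + 1.40*i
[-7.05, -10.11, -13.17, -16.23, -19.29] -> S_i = -7.05 + -3.06*i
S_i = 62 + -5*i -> [62, 57, 52, 47, 42]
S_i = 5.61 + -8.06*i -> [5.61, -2.45, -10.51, -18.57, -26.63]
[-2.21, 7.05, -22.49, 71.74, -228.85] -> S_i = -2.21*(-3.19)^i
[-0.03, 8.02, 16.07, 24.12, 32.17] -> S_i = -0.03 + 8.05*i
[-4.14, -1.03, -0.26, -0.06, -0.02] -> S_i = -4.14*0.25^i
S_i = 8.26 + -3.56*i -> [8.26, 4.7, 1.14, -2.42, -5.98]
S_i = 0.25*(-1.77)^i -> [0.25, -0.44, 0.78, -1.39, 2.45]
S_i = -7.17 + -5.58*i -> [-7.17, -12.75, -18.33, -23.91, -29.49]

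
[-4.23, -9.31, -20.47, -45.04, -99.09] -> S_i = -4.23*2.20^i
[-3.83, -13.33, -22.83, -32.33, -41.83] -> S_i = -3.83 + -9.50*i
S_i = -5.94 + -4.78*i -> [-5.94, -10.72, -15.5, -20.28, -25.06]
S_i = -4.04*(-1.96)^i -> [-4.04, 7.92, -15.52, 30.42, -59.62]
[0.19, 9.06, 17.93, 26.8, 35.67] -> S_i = 0.19 + 8.87*i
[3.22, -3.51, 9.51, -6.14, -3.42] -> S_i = Random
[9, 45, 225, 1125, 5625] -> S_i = 9*5^i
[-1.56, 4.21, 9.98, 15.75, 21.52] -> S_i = -1.56 + 5.77*i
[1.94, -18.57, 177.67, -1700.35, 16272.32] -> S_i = 1.94*(-9.57)^i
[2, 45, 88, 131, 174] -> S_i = 2 + 43*i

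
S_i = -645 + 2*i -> [-645, -643, -641, -639, -637]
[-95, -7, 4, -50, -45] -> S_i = Random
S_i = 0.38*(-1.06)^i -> [0.38, -0.4, 0.43, -0.45, 0.48]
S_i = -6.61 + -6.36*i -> [-6.61, -12.97, -19.33, -25.69, -32.05]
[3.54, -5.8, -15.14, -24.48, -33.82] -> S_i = 3.54 + -9.34*i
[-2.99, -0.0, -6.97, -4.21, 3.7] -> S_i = Random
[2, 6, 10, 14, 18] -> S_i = 2 + 4*i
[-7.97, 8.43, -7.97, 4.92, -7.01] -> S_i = Random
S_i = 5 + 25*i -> [5, 30, 55, 80, 105]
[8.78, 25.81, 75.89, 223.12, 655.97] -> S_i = 8.78*2.94^i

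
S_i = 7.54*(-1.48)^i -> [7.54, -11.16, 16.52, -24.44, 36.18]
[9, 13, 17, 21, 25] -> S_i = 9 + 4*i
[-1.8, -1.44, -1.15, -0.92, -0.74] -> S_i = -1.80*0.80^i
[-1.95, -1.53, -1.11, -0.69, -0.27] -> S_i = -1.95 + 0.42*i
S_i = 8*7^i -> [8, 56, 392, 2744, 19208]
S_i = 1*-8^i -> [1, -8, 64, -512, 4096]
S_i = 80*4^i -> [80, 320, 1280, 5120, 20480]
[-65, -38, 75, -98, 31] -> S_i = Random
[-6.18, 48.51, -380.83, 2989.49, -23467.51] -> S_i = -6.18*(-7.85)^i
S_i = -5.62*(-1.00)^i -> [-5.62, 5.62, -5.62, 5.62, -5.62]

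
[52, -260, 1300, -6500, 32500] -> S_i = 52*-5^i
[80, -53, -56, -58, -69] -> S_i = Random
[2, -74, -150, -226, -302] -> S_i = 2 + -76*i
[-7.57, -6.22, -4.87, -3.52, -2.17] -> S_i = -7.57 + 1.35*i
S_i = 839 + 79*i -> [839, 918, 997, 1076, 1155]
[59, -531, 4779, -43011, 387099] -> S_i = 59*-9^i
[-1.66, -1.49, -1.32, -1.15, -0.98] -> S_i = -1.66 + 0.17*i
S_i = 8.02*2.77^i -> [8.02, 22.22, 61.54, 170.46, 472.16]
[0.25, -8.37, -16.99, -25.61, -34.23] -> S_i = 0.25 + -8.62*i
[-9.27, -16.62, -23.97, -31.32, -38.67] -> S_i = -9.27 + -7.35*i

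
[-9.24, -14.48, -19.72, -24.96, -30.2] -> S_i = -9.24 + -5.24*i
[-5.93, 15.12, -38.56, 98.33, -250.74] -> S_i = -5.93*(-2.55)^i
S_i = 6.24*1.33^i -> [6.24, 8.3, 11.04, 14.68, 19.53]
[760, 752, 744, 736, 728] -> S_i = 760 + -8*i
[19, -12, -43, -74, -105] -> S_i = 19 + -31*i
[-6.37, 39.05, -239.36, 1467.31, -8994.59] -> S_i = -6.37*(-6.13)^i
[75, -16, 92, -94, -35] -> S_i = Random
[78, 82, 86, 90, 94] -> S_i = 78 + 4*i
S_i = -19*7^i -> [-19, -133, -931, -6517, -45619]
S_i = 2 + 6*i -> [2, 8, 14, 20, 26]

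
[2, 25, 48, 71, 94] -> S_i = 2 + 23*i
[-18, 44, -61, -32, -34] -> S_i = Random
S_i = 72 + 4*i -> [72, 76, 80, 84, 88]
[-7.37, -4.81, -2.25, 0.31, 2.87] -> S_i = -7.37 + 2.56*i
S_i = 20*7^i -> [20, 140, 980, 6860, 48020]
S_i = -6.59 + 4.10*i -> [-6.59, -2.49, 1.61, 5.71, 9.81]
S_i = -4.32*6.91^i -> [-4.32, -29.85, -206.27, -1425.34, -9849.09]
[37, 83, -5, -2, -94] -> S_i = Random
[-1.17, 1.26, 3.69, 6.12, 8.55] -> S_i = -1.17 + 2.43*i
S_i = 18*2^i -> [18, 36, 72, 144, 288]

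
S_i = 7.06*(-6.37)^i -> [7.06, -44.97, 286.47, -1824.83, 11624.18]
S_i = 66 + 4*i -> [66, 70, 74, 78, 82]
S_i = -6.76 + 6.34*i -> [-6.76, -0.42, 5.92, 12.26, 18.6]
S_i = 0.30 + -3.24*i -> [0.3, -2.94, -6.18, -9.42, -12.66]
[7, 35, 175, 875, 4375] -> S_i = 7*5^i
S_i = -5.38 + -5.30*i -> [-5.38, -10.68, -15.98, -21.28, -26.58]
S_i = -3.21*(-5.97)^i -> [-3.21, 19.16, -114.41, 683.01, -4077.58]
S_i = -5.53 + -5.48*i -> [-5.53, -11.01, -16.49, -21.97, -27.45]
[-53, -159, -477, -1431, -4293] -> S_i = -53*3^i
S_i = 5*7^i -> [5, 35, 245, 1715, 12005]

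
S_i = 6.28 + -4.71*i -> [6.28, 1.57, -3.14, -7.85, -12.56]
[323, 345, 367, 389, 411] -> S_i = 323 + 22*i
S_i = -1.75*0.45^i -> [-1.75, -0.79, -0.35, -0.16, -0.07]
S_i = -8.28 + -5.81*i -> [-8.28, -14.09, -19.9, -25.71, -31.52]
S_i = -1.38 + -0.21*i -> [-1.38, -1.59, -1.8, -2.01, -2.22]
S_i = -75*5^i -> [-75, -375, -1875, -9375, -46875]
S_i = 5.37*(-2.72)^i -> [5.37, -14.61, 39.73, -108.06, 293.93]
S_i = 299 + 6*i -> [299, 305, 311, 317, 323]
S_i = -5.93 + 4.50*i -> [-5.93, -1.43, 3.07, 7.57, 12.07]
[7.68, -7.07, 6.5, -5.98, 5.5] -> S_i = 7.68*(-0.92)^i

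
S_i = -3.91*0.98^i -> [-3.91, -3.83, -3.76, -3.68, -3.61]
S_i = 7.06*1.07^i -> [7.06, 7.55, 8.08, 8.65, 9.25]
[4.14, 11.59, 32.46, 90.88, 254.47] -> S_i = 4.14*2.80^i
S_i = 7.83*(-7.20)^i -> [7.83, -56.38, 405.91, -2922.53, 21042.23]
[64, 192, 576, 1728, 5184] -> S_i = 64*3^i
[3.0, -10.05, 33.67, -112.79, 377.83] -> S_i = 3.00*(-3.35)^i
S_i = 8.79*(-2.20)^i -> [8.79, -19.34, 42.54, -93.6, 205.91]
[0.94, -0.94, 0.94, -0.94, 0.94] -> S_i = 0.94*(-1.00)^i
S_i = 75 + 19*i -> [75, 94, 113, 132, 151]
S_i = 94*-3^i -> [94, -282, 846, -2538, 7614]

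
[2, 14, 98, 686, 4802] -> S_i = 2*7^i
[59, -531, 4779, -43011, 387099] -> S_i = 59*-9^i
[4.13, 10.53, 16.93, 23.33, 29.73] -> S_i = 4.13 + 6.40*i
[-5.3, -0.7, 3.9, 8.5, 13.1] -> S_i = -5.30 + 4.60*i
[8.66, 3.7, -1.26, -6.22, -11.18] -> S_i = 8.66 + -4.96*i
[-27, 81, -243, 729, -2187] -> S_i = -27*-3^i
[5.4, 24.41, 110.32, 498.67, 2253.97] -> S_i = 5.40*4.52^i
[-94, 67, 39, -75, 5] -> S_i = Random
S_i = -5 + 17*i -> [-5, 12, 29, 46, 63]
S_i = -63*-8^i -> [-63, 504, -4032, 32256, -258048]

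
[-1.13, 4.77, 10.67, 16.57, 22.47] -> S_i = -1.13 + 5.90*i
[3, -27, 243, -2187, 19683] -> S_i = 3*-9^i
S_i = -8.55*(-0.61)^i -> [-8.55, 5.22, -3.18, 1.94, -1.18]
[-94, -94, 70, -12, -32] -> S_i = Random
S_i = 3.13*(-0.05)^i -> [3.13, -0.16, 0.01, -0.0, 0.0]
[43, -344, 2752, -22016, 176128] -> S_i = 43*-8^i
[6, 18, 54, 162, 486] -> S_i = 6*3^i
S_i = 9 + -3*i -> [9, 6, 3, 0, -3]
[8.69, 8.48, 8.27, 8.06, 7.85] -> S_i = 8.69 + -0.21*i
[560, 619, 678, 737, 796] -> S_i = 560 + 59*i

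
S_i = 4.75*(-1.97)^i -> [4.75, -9.36, 18.43, -36.32, 71.54]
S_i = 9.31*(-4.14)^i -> [9.31, -38.54, 159.57, -660.62, 2734.96]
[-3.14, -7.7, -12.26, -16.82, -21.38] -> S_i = -3.14 + -4.56*i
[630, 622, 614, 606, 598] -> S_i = 630 + -8*i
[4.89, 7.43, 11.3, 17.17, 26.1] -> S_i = 4.89*1.52^i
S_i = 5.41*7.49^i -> [5.41, 40.52, 303.5, 2273.23, 17026.47]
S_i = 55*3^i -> [55, 165, 495, 1485, 4455]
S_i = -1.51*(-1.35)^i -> [-1.51, 2.04, -2.75, 3.72, -5.02]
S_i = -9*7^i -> [-9, -63, -441, -3087, -21609]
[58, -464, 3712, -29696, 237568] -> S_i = 58*-8^i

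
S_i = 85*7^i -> [85, 595, 4165, 29155, 204085]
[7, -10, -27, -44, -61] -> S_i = 7 + -17*i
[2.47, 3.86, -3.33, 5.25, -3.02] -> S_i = Random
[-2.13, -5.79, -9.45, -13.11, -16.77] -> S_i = -2.13 + -3.66*i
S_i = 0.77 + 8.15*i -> [0.77, 8.92, 17.07, 25.22, 33.37]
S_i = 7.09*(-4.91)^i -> [7.09, -34.81, 170.93, -839.25, 4120.71]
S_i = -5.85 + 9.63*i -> [-5.85, 3.78, 13.41, 23.04, 32.67]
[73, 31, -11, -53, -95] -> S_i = 73 + -42*i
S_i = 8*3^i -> [8, 24, 72, 216, 648]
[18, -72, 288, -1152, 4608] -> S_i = 18*-4^i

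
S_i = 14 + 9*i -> [14, 23, 32, 41, 50]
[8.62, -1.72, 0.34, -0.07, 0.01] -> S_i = 8.62*(-0.20)^i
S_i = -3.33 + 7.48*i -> [-3.33, 4.15, 11.63, 19.11, 26.59]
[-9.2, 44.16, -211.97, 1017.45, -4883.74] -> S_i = -9.20*(-4.80)^i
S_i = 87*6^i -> [87, 522, 3132, 18792, 112752]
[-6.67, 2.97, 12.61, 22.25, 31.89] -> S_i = -6.67 + 9.64*i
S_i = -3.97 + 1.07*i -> [-3.97, -2.9, -1.83, -0.76, 0.31]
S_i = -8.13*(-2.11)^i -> [-8.13, 17.15, -36.2, 76.37, -161.15]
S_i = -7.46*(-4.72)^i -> [-7.46, 35.21, -166.2, 784.45, -3702.6]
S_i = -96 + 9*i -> [-96, -87, -78, -69, -60]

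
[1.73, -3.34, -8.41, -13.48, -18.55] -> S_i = 1.73 + -5.07*i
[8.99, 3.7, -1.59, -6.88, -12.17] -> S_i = 8.99 + -5.29*i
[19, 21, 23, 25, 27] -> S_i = 19 + 2*i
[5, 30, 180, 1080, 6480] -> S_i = 5*6^i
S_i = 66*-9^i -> [66, -594, 5346, -48114, 433026]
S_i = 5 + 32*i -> [5, 37, 69, 101, 133]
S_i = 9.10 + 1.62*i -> [9.1, 10.72, 12.34, 13.96, 15.58]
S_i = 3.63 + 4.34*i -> [3.63, 7.97, 12.31, 16.65, 20.99]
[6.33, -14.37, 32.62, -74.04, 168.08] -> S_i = 6.33*(-2.27)^i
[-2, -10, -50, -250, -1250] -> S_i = -2*5^i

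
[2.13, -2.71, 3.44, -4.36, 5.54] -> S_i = 2.13*(-1.27)^i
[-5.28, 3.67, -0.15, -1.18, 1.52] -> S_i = Random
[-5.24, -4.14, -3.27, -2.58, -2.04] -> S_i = -5.24*0.79^i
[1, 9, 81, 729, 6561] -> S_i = 1*9^i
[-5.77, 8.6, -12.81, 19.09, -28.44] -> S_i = -5.77*(-1.49)^i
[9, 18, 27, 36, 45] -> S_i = 9 + 9*i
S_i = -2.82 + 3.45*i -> [-2.82, 0.63, 4.08, 7.53, 10.98]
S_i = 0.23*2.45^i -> [0.23, 0.56, 1.38, 3.38, 8.29]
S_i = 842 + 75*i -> [842, 917, 992, 1067, 1142]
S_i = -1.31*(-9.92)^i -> [-1.31, 13.0, -128.91, 1278.81, -12685.8]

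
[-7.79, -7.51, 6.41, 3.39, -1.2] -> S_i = Random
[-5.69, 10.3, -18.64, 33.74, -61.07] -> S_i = -5.69*(-1.81)^i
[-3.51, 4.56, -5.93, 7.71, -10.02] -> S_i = -3.51*(-1.30)^i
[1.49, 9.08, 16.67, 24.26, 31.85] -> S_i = 1.49 + 7.59*i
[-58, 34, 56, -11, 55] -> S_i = Random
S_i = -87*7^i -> [-87, -609, -4263, -29841, -208887]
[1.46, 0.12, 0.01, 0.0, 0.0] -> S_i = 1.46*0.08^i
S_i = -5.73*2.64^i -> [-5.73, -15.13, -39.94, -105.43, -278.34]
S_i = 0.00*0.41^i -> [0.0, 0.0, 0.0, 0.0, 0.0]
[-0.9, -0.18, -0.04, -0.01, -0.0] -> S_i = -0.90*0.20^i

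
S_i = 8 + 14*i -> [8, 22, 36, 50, 64]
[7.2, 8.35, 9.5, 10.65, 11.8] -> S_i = 7.20 + 1.15*i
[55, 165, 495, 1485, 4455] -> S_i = 55*3^i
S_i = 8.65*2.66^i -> [8.65, 23.01, 61.2, 162.8, 433.05]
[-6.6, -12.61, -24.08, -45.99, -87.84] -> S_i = -6.60*1.91^i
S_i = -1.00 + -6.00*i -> [-1.0, -7.0, -13.0, -19.0, -25.0]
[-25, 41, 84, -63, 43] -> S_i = Random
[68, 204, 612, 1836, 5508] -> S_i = 68*3^i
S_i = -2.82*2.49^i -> [-2.82, -7.02, -17.48, -43.54, -108.4]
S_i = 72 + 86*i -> [72, 158, 244, 330, 416]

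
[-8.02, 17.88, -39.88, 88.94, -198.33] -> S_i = -8.02*(-2.23)^i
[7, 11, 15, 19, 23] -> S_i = 7 + 4*i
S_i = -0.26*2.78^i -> [-0.26, -0.72, -2.01, -5.59, -15.53]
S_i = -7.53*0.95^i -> [-7.53, -7.15, -6.8, -6.46, -6.13]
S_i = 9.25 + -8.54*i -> [9.25, 0.71, -7.83, -16.37, -24.91]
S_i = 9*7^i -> [9, 63, 441, 3087, 21609]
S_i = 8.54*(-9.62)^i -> [8.54, -82.15, 790.33, -7602.97, 73140.54]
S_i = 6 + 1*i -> [6, 7, 8, 9, 10]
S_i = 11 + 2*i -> [11, 13, 15, 17, 19]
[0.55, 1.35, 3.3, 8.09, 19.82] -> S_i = 0.55*2.45^i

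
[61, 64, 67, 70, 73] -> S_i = 61 + 3*i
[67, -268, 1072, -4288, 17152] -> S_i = 67*-4^i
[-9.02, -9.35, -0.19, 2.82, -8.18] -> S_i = Random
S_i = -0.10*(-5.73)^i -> [-0.1, 0.57, -3.28, 18.81, -107.8]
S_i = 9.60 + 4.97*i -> [9.6, 14.57, 19.54, 24.51, 29.48]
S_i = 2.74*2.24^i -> [2.74, 6.14, 13.75, 30.8, 68.98]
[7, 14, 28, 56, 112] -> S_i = 7*2^i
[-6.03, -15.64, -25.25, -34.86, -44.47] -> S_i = -6.03 + -9.61*i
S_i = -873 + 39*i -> [-873, -834, -795, -756, -717]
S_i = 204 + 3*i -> [204, 207, 210, 213, 216]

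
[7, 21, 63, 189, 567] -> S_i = 7*3^i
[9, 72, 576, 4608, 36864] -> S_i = 9*8^i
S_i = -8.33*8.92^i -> [-8.33, -74.3, -662.79, -5912.07, -52735.66]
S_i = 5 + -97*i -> [5, -92, -189, -286, -383]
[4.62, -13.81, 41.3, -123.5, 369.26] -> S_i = 4.62*(-2.99)^i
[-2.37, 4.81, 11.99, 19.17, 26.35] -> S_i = -2.37 + 7.18*i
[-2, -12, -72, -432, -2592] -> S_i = -2*6^i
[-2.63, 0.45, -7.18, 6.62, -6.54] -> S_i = Random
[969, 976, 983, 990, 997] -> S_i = 969 + 7*i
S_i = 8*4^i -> [8, 32, 128, 512, 2048]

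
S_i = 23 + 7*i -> [23, 30, 37, 44, 51]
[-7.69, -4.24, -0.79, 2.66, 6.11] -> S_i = -7.69 + 3.45*i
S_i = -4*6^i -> [-4, -24, -144, -864, -5184]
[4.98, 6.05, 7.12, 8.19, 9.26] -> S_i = 4.98 + 1.07*i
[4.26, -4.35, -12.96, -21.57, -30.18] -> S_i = 4.26 + -8.61*i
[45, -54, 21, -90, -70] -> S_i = Random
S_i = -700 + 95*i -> [-700, -605, -510, -415, -320]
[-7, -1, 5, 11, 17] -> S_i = -7 + 6*i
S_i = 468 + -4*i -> [468, 464, 460, 456, 452]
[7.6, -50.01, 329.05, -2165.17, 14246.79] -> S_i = 7.60*(-6.58)^i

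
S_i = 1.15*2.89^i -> [1.15, 3.32, 9.6, 27.76, 80.22]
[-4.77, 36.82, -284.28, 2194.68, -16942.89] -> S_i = -4.77*(-7.72)^i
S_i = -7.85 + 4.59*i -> [-7.85, -3.26, 1.33, 5.92, 10.51]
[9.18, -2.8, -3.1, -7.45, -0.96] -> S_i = Random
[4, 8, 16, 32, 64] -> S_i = 4*2^i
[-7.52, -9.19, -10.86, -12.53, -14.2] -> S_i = -7.52 + -1.67*i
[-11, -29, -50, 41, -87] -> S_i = Random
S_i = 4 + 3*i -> [4, 7, 10, 13, 16]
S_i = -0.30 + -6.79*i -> [-0.3, -7.09, -13.88, -20.67, -27.46]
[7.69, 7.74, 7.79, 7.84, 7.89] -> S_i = 7.69 + 0.05*i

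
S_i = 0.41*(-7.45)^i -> [0.41, -3.05, 22.76, -169.53, 1263.02]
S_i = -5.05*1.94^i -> [-5.05, -9.8, -19.01, -36.87, -71.53]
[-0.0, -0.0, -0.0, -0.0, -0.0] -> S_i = -0.00*7.20^i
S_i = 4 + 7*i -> [4, 11, 18, 25, 32]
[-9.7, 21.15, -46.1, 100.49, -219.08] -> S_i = -9.70*(-2.18)^i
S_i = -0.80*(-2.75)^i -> [-0.8, 2.2, -6.05, 16.64, -45.75]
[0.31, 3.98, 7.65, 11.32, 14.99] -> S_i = 0.31 + 3.67*i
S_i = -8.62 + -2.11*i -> [-8.62, -10.73, -12.84, -14.95, -17.06]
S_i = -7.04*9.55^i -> [-7.04, -67.23, -642.07, -6131.73, -58557.99]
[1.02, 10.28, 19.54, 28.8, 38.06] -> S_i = 1.02 + 9.26*i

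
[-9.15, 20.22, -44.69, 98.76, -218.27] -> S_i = -9.15*(-2.21)^i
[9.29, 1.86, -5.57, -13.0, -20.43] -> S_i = 9.29 + -7.43*i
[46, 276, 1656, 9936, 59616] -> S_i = 46*6^i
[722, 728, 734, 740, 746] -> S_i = 722 + 6*i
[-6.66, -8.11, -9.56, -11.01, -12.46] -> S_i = -6.66 + -1.45*i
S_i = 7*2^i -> [7, 14, 28, 56, 112]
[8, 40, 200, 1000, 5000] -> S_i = 8*5^i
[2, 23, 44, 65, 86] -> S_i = 2 + 21*i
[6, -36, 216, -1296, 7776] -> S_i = 6*-6^i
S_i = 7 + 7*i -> [7, 14, 21, 28, 35]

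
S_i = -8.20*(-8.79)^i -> [-8.2, 72.08, -633.57, 5569.04, -48951.88]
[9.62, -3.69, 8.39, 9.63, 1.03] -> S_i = Random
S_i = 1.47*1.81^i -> [1.47, 2.66, 4.82, 8.72, 15.78]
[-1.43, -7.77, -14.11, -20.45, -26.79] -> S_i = -1.43 + -6.34*i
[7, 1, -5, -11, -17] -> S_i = 7 + -6*i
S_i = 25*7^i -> [25, 175, 1225, 8575, 60025]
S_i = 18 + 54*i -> [18, 72, 126, 180, 234]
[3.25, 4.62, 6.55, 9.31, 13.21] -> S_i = 3.25*1.42^i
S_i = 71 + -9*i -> [71, 62, 53, 44, 35]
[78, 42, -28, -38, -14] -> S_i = Random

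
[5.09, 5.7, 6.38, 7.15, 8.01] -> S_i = 5.09*1.12^i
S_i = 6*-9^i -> [6, -54, 486, -4374, 39366]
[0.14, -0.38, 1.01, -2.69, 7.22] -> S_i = 0.14*(-2.68)^i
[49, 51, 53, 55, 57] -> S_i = 49 + 2*i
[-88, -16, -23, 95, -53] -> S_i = Random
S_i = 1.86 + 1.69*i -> [1.86, 3.55, 5.24, 6.93, 8.62]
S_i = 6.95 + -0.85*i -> [6.95, 6.1, 5.25, 4.4, 3.55]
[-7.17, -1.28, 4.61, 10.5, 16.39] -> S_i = -7.17 + 5.89*i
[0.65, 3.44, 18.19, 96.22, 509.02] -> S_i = 0.65*5.29^i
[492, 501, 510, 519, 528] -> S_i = 492 + 9*i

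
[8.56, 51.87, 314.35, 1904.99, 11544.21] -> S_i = 8.56*6.06^i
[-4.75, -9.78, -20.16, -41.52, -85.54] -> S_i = -4.75*2.06^i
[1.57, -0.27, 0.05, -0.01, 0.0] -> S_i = 1.57*(-0.17)^i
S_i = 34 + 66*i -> [34, 100, 166, 232, 298]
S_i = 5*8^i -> [5, 40, 320, 2560, 20480]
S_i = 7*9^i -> [7, 63, 567, 5103, 45927]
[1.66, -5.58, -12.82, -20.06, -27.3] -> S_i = 1.66 + -7.24*i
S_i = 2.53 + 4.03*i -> [2.53, 6.56, 10.59, 14.62, 18.65]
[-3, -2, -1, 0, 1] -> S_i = -3 + 1*i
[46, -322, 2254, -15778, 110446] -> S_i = 46*-7^i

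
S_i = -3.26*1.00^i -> [-3.26, -3.26, -3.26, -3.26, -3.26]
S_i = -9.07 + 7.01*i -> [-9.07, -2.06, 4.95, 11.96, 18.97]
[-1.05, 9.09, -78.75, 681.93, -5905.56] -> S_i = -1.05*(-8.66)^i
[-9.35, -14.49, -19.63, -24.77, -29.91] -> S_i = -9.35 + -5.14*i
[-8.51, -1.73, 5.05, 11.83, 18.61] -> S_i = -8.51 + 6.78*i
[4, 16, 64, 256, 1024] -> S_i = 4*4^i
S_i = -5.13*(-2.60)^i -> [-5.13, 13.34, -34.68, 90.16, -234.43]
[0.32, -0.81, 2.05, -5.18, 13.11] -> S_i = 0.32*(-2.53)^i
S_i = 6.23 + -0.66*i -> [6.23, 5.57, 4.91, 4.25, 3.59]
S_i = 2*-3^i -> [2, -6, 18, -54, 162]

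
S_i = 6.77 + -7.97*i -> [6.77, -1.2, -9.17, -17.14, -25.11]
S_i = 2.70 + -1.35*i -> [2.7, 1.35, 0.0, -1.35, -2.7]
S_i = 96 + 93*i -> [96, 189, 282, 375, 468]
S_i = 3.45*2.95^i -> [3.45, 10.18, 30.02, 88.57, 261.28]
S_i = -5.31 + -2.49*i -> [-5.31, -7.8, -10.29, -12.78, -15.27]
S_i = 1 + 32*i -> [1, 33, 65, 97, 129]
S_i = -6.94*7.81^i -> [-6.94, -54.2, -423.31, -3306.07, -25820.44]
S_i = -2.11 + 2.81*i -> [-2.11, 0.7, 3.51, 6.32, 9.13]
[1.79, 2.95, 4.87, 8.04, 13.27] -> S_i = 1.79*1.65^i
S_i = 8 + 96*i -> [8, 104, 200, 296, 392]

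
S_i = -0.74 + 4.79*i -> [-0.74, 4.05, 8.84, 13.63, 18.42]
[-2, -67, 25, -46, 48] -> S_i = Random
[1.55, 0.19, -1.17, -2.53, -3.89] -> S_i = 1.55 + -1.36*i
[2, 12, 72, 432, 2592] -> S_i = 2*6^i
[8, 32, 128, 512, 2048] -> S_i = 8*4^i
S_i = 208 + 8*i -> [208, 216, 224, 232, 240]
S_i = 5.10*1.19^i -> [5.1, 6.07, 7.22, 8.59, 10.23]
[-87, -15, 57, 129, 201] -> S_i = -87 + 72*i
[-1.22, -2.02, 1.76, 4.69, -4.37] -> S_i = Random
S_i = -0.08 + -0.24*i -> [-0.08, -0.32, -0.56, -0.8, -1.04]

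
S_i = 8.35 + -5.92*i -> [8.35, 2.43, -3.49, -9.41, -15.33]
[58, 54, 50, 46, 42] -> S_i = 58 + -4*i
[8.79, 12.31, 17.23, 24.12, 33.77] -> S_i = 8.79*1.40^i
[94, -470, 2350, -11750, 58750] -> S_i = 94*-5^i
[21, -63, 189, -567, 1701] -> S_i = 21*-3^i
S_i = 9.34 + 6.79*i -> [9.34, 16.13, 22.92, 29.71, 36.5]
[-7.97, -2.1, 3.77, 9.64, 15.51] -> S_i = -7.97 + 5.87*i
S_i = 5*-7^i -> [5, -35, 245, -1715, 12005]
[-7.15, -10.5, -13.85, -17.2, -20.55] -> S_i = -7.15 + -3.35*i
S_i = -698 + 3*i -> [-698, -695, -692, -689, -686]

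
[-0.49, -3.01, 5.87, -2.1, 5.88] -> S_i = Random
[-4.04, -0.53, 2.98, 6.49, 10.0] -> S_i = -4.04 + 3.51*i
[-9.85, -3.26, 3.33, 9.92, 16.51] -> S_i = -9.85 + 6.59*i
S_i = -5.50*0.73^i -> [-5.5, -4.01, -2.93, -2.14, -1.56]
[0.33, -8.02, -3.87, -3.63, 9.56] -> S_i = Random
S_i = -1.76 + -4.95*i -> [-1.76, -6.71, -11.66, -16.61, -21.56]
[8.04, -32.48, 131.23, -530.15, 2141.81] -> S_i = 8.04*(-4.04)^i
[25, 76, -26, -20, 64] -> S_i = Random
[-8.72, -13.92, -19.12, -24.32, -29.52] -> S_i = -8.72 + -5.20*i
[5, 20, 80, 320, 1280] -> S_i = 5*4^i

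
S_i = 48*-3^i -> [48, -144, 432, -1296, 3888]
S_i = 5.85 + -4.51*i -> [5.85, 1.34, -3.17, -7.68, -12.19]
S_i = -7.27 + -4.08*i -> [-7.27, -11.35, -15.43, -19.51, -23.59]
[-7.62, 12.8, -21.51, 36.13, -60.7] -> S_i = -7.62*(-1.68)^i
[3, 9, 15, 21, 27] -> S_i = 3 + 6*i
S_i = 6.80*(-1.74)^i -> [6.8, -11.83, 20.59, -35.82, 62.33]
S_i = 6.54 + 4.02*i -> [6.54, 10.56, 14.58, 18.6, 22.62]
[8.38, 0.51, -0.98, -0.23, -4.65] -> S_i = Random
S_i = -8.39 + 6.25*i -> [-8.39, -2.14, 4.11, 10.36, 16.61]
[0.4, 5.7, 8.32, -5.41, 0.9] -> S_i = Random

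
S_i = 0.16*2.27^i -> [0.16, 0.36, 0.82, 1.87, 4.25]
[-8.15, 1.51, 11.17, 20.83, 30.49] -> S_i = -8.15 + 9.66*i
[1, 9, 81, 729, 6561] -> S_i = 1*9^i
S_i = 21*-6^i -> [21, -126, 756, -4536, 27216]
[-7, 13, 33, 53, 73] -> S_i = -7 + 20*i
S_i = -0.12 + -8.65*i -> [-0.12, -8.77, -17.42, -26.07, -34.72]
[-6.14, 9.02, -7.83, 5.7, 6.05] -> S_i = Random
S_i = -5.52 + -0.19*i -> [-5.52, -5.71, -5.9, -6.09, -6.28]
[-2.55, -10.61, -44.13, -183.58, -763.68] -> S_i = -2.55*4.16^i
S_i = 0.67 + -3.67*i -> [0.67, -3.0, -6.67, -10.34, -14.01]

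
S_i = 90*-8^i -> [90, -720, 5760, -46080, 368640]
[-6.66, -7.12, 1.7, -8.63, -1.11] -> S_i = Random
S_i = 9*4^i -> [9, 36, 144, 576, 2304]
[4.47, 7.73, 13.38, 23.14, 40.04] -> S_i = 4.47*1.73^i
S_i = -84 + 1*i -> [-84, -83, -82, -81, -80]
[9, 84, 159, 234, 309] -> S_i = 9 + 75*i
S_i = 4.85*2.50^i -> [4.85, 12.12, 30.31, 75.78, 189.45]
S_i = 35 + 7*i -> [35, 42, 49, 56, 63]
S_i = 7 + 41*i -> [7, 48, 89, 130, 171]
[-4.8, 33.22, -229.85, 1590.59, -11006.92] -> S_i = -4.80*(-6.92)^i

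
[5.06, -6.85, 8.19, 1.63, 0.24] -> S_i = Random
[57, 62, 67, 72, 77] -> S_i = 57 + 5*i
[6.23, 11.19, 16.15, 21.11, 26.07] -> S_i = 6.23 + 4.96*i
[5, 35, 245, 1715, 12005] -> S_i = 5*7^i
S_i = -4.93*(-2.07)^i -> [-4.93, 10.21, -21.12, 43.73, -90.52]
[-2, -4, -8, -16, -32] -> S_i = -2*2^i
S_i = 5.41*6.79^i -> [5.41, 36.73, 249.42, 1693.58, 11499.43]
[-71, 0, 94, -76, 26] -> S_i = Random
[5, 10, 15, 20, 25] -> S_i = 5 + 5*i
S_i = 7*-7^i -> [7, -49, 343, -2401, 16807]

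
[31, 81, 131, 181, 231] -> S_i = 31 + 50*i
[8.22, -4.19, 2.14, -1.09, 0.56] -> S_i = 8.22*(-0.51)^i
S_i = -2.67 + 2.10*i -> [-2.67, -0.57, 1.53, 3.63, 5.73]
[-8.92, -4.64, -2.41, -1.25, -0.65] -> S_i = -8.92*0.52^i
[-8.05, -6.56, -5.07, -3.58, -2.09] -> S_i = -8.05 + 1.49*i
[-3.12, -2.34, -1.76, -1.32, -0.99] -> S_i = -3.12*0.75^i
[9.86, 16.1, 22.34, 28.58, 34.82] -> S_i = 9.86 + 6.24*i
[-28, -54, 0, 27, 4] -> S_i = Random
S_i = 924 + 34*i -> [924, 958, 992, 1026, 1060]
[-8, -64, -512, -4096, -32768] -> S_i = -8*8^i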